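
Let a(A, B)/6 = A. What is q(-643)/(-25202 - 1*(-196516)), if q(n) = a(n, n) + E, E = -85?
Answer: -3943/171314 ≈ -0.023016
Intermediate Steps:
a(A, B) = 6*A
q(n) = -85 + 6*n (q(n) = 6*n - 85 = -85 + 6*n)
q(-643)/(-25202 - 1*(-196516)) = (-85 + 6*(-643))/(-25202 - 1*(-196516)) = (-85 - 3858)/(-25202 + 196516) = -3943/171314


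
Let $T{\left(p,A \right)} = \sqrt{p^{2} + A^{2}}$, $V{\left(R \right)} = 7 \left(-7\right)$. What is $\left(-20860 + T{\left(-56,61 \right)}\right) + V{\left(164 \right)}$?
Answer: $-20909 + \sqrt{6857} \approx -20826.0$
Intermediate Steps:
$V{\left(R \right)} = -49$
$T{\left(p,A \right)} = \sqrt{A^{2} + p^{2}}$
$\left(-20860 + T{\left(-56,61 \right)}\right) + V{\left(164 \right)} = \left(-20860 + \sqrt{61^{2} + \left(-56\right)^{2}}\right) - 49 = \left(-20860 + \sqrt{3721 + 3136}\right) - 49 = \left(-20860 + \sqrt{6857}\right) - 49 = -20909 + \sqrt{6857}$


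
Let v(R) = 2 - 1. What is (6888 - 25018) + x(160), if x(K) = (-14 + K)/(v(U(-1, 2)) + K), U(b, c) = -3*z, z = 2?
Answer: -2918784/161 ≈ -18129.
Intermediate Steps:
U(b, c) = -6 (U(b, c) = -3*2 = -6)
v(R) = 1
x(K) = (-14 + K)/(1 + K)
(6888 - 25018) + x(160) = (6888 - 25018) + (-14 + 160)/(1 + 160) = -18130 + 146/161 = -2918784/161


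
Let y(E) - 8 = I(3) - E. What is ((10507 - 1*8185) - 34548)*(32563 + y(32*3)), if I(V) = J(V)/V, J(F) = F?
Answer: -1046571576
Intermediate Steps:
I(V) = 1 (I(V) = V/V = 1)
y(E) = 9 - E (y(E) = 8 + (1 - E) = 9 - E)
((10507 - 1*8185) - 34548)*(32563 + y(32*3)) = ((10507 - 1*8185) - 34548)*(32563 + (9 - 32*3)) = ((10507 - 8185) - 34548)*(32563 + (9 - 1*96)) = (2322 - 34548)*(32563 + (9 - 96)) = -32226*(32563 - 87) = -32226*32476 = -1046571576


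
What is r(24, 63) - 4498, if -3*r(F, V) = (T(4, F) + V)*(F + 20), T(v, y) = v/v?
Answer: -16310/3 ≈ -5436.7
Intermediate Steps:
T(v, y) = 1
r(F, V) = -(1 + V)*(20 + F)/3 (r(F, V) = -(1 + V)*(F + 20)/3 = -(1 + V)*(20 + F)/3)
r(24, 63) - 4498 = (-20/3 - 20/3*63 - ⅓*24 - ⅓*24*63) - 4498 = (-20/3 - 420 - 8 - 504) - 4498 = -2816/3 - 4498 = -16310/3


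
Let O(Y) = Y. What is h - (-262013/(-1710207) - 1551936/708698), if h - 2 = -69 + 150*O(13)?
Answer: 1142351315938408/606010140243 ≈ 1885.0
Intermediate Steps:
h = 1883 (h = 2 + (-69 + 150*13) = 2 + (-69 + 1950) = 2 + 1881 = 1883)
h - (-262013/(-1710207) - 1551936/708698) = 1883 - (-262013/(-1710207) - 1551936/708698) = 1883 - (-262013*(-1/1710207) - 1551936*1/708698) = 1883 - (262013/1710207 - 775968/354349) = 1883 - 1*(-1234221860839/606010140243) = 1883 + 1234221860839/606010140243 = 1142351315938408/606010140243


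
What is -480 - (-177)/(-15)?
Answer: -2459/5 ≈ -491.80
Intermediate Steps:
-480 - (-177)/(-15) = -480 - (-177)*(-1)/15 = -480 - 1*59/5 = -480 - 59/5 = -2459/5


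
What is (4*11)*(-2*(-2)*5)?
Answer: 880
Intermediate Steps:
(4*11)*(-2*(-2)*5) = 44*(4*5) = 44*20 = 880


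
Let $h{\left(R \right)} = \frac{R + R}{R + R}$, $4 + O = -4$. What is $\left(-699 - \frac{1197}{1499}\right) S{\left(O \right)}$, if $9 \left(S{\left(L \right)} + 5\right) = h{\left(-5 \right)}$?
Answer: $\frac{15385304}{4497} \approx 3421.2$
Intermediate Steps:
$O = -8$ ($O = -4 - 4 = -8$)
$h{\left(R \right)} = 1$ ($h{\left(R \right)} = \frac{2 R}{2 R} = 2 R \frac{1}{2 R} = 1$)
$S{\left(L \right)} = - \frac{44}{9}$ ($S{\left(L \right)} = -5 + \frac{1}{9} \cdot 1 = -5 + \frac{1}{9} = - \frac{44}{9}$)
$\left(-699 - \frac{1197}{1499}\right) S{\left(O \right)} = \left(-699 - \frac{1197}{1499}\right) \left(- \frac{44}{9}\right) = \left(- \frac{1048998}{1499}\right) \left(- \frac{44}{9}\right) = \frac{15385304}{4497}$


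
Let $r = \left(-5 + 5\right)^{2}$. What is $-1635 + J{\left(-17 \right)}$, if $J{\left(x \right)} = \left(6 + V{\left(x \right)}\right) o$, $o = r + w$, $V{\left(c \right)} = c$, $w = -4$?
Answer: $-1591$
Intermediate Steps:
$r = 0$ ($r = 0^{2} = 0$)
$o = -4$ ($o = 0 - 4 = -4$)
$J{\left(x \right)} = -24 - 4 x$ ($J{\left(x \right)} = \left(6 + x\right) \left(-4\right) = -24 - 4 x$)
$-1635 + J{\left(-17 \right)} = -1635 - -44 = -1635 + \left(-24 + 68\right) = -1635 + 44 = -1591$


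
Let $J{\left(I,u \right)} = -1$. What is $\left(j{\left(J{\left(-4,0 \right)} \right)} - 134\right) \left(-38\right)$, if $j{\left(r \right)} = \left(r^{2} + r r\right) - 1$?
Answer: $5054$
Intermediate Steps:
$j{\left(r \right)} = -1 + 2 r^{2}$ ($j{\left(r \right)} = \left(r^{2} + r^{2}\right) - 1 = 2 r^{2} - 1 = -1 + 2 r^{2}$)
$\left(j{\left(J{\left(-4,0 \right)} \right)} - 134\right) \left(-38\right) = \left(\left(-1 + 2 \left(-1\right)^{2}\right) - 134\right) \left(-38\right) = \left(\left(-1 + 2 \cdot 1\right) - 134\right) \left(-38\right) = \left(\left(-1 + 2\right) - 134\right) \left(-38\right) = \left(1 - 134\right) \left(-38\right) = \left(-133\right) \left(-38\right) = 5054$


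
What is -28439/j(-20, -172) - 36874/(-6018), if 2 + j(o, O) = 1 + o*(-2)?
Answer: -9428212/13039 ≈ -723.08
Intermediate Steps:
j(o, O) = -1 - 2*o (j(o, O) = -2 + (1 + o*(-2)) = -2 + (1 - 2*o) = -1 - 2*o)
-28439/j(-20, -172) - 36874/(-6018) = -28439/(-1 - 2*(-20)) - 36874/(-6018) = -28439/(-1 + 40) - 36874*(-1/6018) = -28439/39 + 18437/3009 = -9428212/13039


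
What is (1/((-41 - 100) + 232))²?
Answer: 1/8281 ≈ 0.00012076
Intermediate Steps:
(1/((-41 - 100) + 232))² = (1/(-141 + 232))² = (1/91)² = 1/8281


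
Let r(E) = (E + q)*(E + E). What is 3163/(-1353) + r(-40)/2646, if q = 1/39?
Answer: -26276077/23270247 ≈ -1.1292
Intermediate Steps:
q = 1/39 ≈ 0.025641
r(E) = 2*E*(1/39 + E) (r(E) = (E + 1/39)*(E + E) = (1/39 + E)*(2*E) = 2*E*(1/39 + E))
3163/(-1353) + r(-40)/2646 = 3163/(-1353) + ((2/39)*(-40)*(1 + 39*(-40)))/2646 = 3163*(-1/1353) + ((2/39)*(-40)*(1 - 1560))*(1/2646) = -3163/1353 + ((2/39)*(-40)*(-1559))*(1/2646) = -3163/1353 + (124720/39)*(1/2646) = -3163/1353 + 62360/51597 = -26276077/23270247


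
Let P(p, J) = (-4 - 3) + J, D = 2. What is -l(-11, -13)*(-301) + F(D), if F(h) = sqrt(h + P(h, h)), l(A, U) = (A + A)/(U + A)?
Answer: 3311/12 + I*sqrt(3) ≈ 275.92 + 1.732*I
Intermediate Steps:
l(A, U) = 2*A/(A + U) (l(A, U) = (2*A)/(A + U) = 2*A/(A + U))
P(p, J) = -7 + J
F(h) = sqrt(-7 + 2*h) (F(h) = sqrt(h + (-7 + h)) = sqrt(-7 + 2*h))
-l(-11, -13)*(-301) + F(D) = -2*(-11)/(-11 - 13)*(-301) + sqrt(-7 + 2*2) = -2*(-11)/(-24)*(-301) + sqrt(-7 + 4) = -2*(-11)*(-1)/24*(-301) + sqrt(-3) = -1*11/12*(-301) + I*sqrt(3) = -11/12*(-301) + I*sqrt(3) = 3311/12 + I*sqrt(3)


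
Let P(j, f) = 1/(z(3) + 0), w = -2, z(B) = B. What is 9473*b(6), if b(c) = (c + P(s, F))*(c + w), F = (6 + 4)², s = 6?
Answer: 719948/3 ≈ 2.3998e+5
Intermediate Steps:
F = 100 (F = 10² = 100)
P(j, f) = ⅓ (P(j, f) = 1/(3 + 0) = 1/3 = ⅓)
b(c) = (-2 + c)*(⅓ + c) (b(c) = (c + ⅓)*(c - 2) = (⅓ + c)*(-2 + c) = (-2 + c)*(⅓ + c))
9473*b(6) = 9473*(-⅔ + 6² - 5/3*6) = 9473*(-⅔ + 36 - 10) = 9473*(76/3) = 719948/3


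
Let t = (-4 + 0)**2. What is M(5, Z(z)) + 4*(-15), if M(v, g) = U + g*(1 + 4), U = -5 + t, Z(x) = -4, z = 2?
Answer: -69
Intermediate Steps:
t = 16 (t = (-4)**2 = 16)
U = 11 (U = -5 + 16 = 11)
M(v, g) = 11 + 5*g (M(v, g) = 11 + g*(1 + 4) = 11 + g*5 = 11 + 5*g)
M(5, Z(z)) + 4*(-15) = (11 + 5*(-4)) + 4*(-15) = (11 - 20) - 60 = -9 - 60 = -69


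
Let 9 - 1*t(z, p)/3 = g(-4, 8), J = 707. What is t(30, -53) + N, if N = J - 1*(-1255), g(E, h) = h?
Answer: 1965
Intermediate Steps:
t(z, p) = 3 (t(z, p) = 27 - 3*8 = 27 - 24 = 3)
N = 1962 (N = 707 - 1*(-1255) = 707 + 1255 = 1962)
t(30, -53) + N = 3 + 1962 = 1965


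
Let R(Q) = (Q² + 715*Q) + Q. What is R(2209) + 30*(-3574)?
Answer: 6354105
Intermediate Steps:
R(Q) = Q² + 716*Q
R(2209) + 30*(-3574) = 2209*(716 + 2209) + 30*(-3574) = 2209*2925 - 107220 = 6461325 - 107220 = 6354105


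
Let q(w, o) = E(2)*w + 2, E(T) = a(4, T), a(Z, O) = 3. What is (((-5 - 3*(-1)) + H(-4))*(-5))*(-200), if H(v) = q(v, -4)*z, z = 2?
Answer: -22000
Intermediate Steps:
E(T) = 3
q(w, o) = 2 + 3*w (q(w, o) = 3*w + 2 = 2 + 3*w)
H(v) = 4 + 6*v (H(v) = (2 + 3*v)*2 = 4 + 6*v)
(((-5 - 3*(-1)) + H(-4))*(-5))*(-200) = (((-5 - 3*(-1)) + (4 + 6*(-4)))*(-5))*(-200) = (((-5 + 3) + (4 - 24))*(-5))*(-200) = ((-2 - 20)*(-5))*(-200) = -22*(-5)*(-200) = 110*(-200) = -22000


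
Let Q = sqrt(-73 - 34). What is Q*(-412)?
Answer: -412*I*sqrt(107) ≈ -4261.8*I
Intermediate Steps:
Q = I*sqrt(107) (Q = sqrt(-107) = I*sqrt(107) ≈ 10.344*I)
Q*(-412) = (I*sqrt(107))*(-412) = -412*I*sqrt(107)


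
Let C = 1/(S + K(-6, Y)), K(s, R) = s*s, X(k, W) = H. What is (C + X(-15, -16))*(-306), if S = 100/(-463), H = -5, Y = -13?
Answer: 12603681/8284 ≈ 1521.4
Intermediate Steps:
X(k, W) = -5
K(s, R) = s**2
S = -100/463 (S = 100*(-1/463) = -100/463 ≈ -0.21598)
C = 463/16568 (C = 1/(-100/463 + (-6)**2) = 1/(-100/463 + 36) = 1/(16568/463) = 463/16568 ≈ 0.027945)
(C + X(-15, -16))*(-306) = (463/16568 - 5)*(-306) = -82377/16568*(-306) = 12603681/8284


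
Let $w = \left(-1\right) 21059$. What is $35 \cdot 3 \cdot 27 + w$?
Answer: $-18224$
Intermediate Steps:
$w = -21059$
$35 \cdot 3 \cdot 27 + w = 35 \cdot 3 \cdot 27 - 21059 = 105 \cdot 27 - 21059 = 2835 - 21059 = -18224$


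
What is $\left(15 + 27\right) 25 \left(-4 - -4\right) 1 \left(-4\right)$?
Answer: $0$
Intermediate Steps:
$\left(15 + 27\right) 25 \left(-4 - -4\right) 1 \left(-4\right) = 42 \cdot 25 \left(-4 + 4\right) 1 \left(-4\right) = 1050 \cdot 0 \cdot 1 \left(-4\right) = 1050 \cdot 0 \left(-4\right) = 1050 \cdot 0 = 0$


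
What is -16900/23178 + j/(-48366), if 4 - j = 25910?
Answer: -18078011/93418929 ≈ -0.19352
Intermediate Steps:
j = -25906 (j = 4 - 1*25910 = 4 - 25910 = -25906)
-16900/23178 + j/(-48366) = -16900/23178 - 25906/(-48366) = -16900*1/23178 - 25906*(-1/48366) = -8450/11589 + 12953/24183 = -18078011/93418929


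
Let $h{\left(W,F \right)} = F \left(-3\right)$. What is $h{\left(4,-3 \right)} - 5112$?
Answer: $-5103$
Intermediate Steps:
$h{\left(W,F \right)} = - 3 F$
$h{\left(4,-3 \right)} - 5112 = \left(-3\right) \left(-3\right) - 5112 = 9 - 5112 = -5103$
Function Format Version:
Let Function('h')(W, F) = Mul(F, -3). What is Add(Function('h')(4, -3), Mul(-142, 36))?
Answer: -5103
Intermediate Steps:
Function('h')(W, F) = Mul(-3, F)
Add(Function('h')(4, -3), Mul(-142, 36)) = Add(Mul(-3, -3), Mul(-142, 36)) = Add(9, -5112) = -5103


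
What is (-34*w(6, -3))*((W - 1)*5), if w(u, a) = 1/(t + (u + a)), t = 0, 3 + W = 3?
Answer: 170/3 ≈ 56.667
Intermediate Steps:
W = 0 (W = -3 + 3 = 0)
w(u, a) = 1/(a + u) (w(u, a) = 1/(0 + (u + a)) = 1/(0 + (a + u)) = 1/(a + u))
(-34*w(6, -3))*((W - 1)*5) = (-34/(-3 + 6))*((0 - 1)*5) = (-34/3)*(-1*5) = -34*⅓*(-5) = -34/3*(-5) = 170/3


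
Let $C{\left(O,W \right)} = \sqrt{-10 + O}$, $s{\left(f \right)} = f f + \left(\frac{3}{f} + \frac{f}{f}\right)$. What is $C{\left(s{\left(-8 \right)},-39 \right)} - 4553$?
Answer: $-4553 + \frac{\sqrt{874}}{4} \approx -4545.6$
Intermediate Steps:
$s{\left(f \right)} = 1 + f^{2} + \frac{3}{f}$ ($s{\left(f \right)} = f^{2} + \left(\frac{3}{f} + 1\right) = f^{2} + \left(1 + \frac{3}{f}\right) = 1 + f^{2} + \frac{3}{f}$)
$C{\left(s{\left(-8 \right)},-39 \right)} - 4553 = \sqrt{-10 + \frac{3 - 8 + \left(-8\right)^{3}}{-8}} - 4553 = \sqrt{-10 - \frac{3 - 8 - 512}{8}} - 4553 = \sqrt{-10 - - \frac{517}{8}} - 4553 = \sqrt{-10 + \frac{517}{8}} - 4553 = \sqrt{\frac{437}{8}} - 4553 = \frac{\sqrt{874}}{4} - 4553 = -4553 + \frac{\sqrt{874}}{4}$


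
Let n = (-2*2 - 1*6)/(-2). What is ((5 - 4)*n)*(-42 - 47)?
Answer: -445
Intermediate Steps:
n = 5 (n = (-4 - 6)*(-½) = -10*(-½) = 5)
((5 - 4)*n)*(-42 - 47) = ((5 - 4)*5)*(-42 - 47) = (1*5)*(-89) = 5*(-89) = -445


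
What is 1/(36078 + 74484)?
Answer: 1/110562 ≈ 9.0447e-6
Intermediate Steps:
1/(36078 + 74484) = 1/110562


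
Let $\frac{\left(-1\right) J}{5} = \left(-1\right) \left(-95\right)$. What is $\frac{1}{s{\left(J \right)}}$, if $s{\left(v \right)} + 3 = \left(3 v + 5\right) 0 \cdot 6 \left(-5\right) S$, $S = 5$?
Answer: $- \frac{1}{3} \approx -0.33333$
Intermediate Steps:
$J = -475$ ($J = - 5 \left(\left(-1\right) \left(-95\right)\right) = \left(-5\right) 95 = -475$)
$s{\left(v \right)} = -3$ ($s{\left(v \right)} = -3 + \left(3 v + 5\right) 0 \cdot 6 \left(-5\right) 5 = -3 + \left(5 + 3 v\right) 0 \cdot 6 \left(-5\right) 5 = -3 + 0 \cdot 6 \left(-5\right) 5 = -3 + 0 \left(-5\right) 5 = -3 + 0 \cdot 5 = -3 + 0 = -3$)
$\frac{1}{s{\left(J \right)}} = \frac{1}{-3} = - \frac{1}{3}$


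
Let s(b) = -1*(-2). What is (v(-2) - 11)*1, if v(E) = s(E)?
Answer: -9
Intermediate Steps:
s(b) = 2
v(E) = 2
(v(-2) - 11)*1 = (2 - 11)*1 = -9*1 = -9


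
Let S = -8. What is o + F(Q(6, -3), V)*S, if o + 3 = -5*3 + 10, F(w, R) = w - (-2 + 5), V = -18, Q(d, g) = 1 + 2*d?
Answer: -88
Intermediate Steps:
F(w, R) = -3 + w (F(w, R) = w - 1*3 = w - 3 = -3 + w)
o = -8 (o = -3 + (-5*3 + 10) = -3 + (-15 + 10) = -3 - 5 = -8)
o + F(Q(6, -3), V)*S = -8 + (-3 + (1 + 2*6))*(-8) = -8 + (-3 + (1 + 12))*(-8) = -8 + (-3 + 13)*(-8) = -8 + 10*(-8) = -8 - 80 = -88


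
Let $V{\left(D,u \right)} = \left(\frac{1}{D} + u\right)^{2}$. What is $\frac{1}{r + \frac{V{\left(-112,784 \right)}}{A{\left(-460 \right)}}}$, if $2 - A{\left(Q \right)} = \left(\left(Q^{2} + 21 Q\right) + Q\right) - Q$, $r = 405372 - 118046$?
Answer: $\frac{2533110272}{727820731943423} \approx 3.4804 \cdot 10^{-6}$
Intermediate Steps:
$V{\left(D,u \right)} = \left(u + \frac{1}{D}\right)^{2}$
$r = 287326$ ($r = 405372 - 118046 = 287326$)
$A{\left(Q \right)} = 2 - Q^{2} - 21 Q$ ($A{\left(Q \right)} = 2 - \left(\left(\left(Q^{2} + 21 Q\right) + Q\right) - Q\right) = 2 - \left(\left(Q^{2} + 22 Q\right) - Q\right) = 2 - \left(Q^{2} + 21 Q\right) = 2 - Q^{2} - 21 Q$)
$\frac{1}{r + \frac{V{\left(-112,784 \right)}}{A{\left(-460 \right)}}} = \frac{1}{287326 + \frac{\frac{1}{12544} \left(1 - 87808\right)^{2}}{2 - \left(-460\right)^{2} - -9660}} = \frac{1}{287326 + \frac{\frac{1}{12544} \left(1 - 87808\right)^{2}}{2 - 211600 + 9660}} = \frac{1}{287326 + \frac{\frac{1}{12544} \left(-87807\right)^{2}}{2 - 211600 + 9660}} = \frac{1}{287326 + \frac{\frac{1}{12544} \cdot 7710069249}{-201938}} = \frac{1}{287326 + \frac{7710069249}{12544} \left(- \frac{1}{201938}\right)} = \frac{1}{287326 - \frac{7710069249}{2533110272}} = \frac{1}{\frac{727820731943423}{2533110272}} = \frac{2533110272}{727820731943423}$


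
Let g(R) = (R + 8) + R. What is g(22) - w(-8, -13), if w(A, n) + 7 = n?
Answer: 72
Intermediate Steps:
g(R) = 8 + 2*R (g(R) = (8 + R) + R = 8 + 2*R)
w(A, n) = -7 + n
g(22) - w(-8, -13) = (8 + 2*22) - (-7 - 13) = (8 + 44) - 1*(-20) = 52 + 20 = 72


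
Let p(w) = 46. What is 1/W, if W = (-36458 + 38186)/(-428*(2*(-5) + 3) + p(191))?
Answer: 169/96 ≈ 1.7604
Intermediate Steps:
W = 96/169 (W = (-36458 + 38186)/(-428*(2*(-5) + 3) + 46) = 1728/(-428*(-10 + 3) + 46) = 1728/(-428*(-7) + 46) = 1728/(2996 + 46) = 1728/3042 = 1728*(1/3042) = 96/169 ≈ 0.56805)
1/W = 1/(96/169) = 169/96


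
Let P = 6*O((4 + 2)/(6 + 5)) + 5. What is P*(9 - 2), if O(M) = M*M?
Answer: 5747/121 ≈ 47.496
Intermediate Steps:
O(M) = M²
P = 821/121 (P = 6*((4 + 2)/(6 + 5))² + 5 = 6*(6/11)² + 5 = 6*(36/121) + 5 = 216/121 + 5 = 821/121 ≈ 6.7851)
P*(9 - 2) = 821*(9 - 2)/121 = (821/121)*7 = 5747/121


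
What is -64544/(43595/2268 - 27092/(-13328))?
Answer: -8709954624/2868209 ≈ -3036.7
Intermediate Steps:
-64544/(43595/2268 - 27092/(-13328)) = -64544/(43595*(1/2268) - 27092*(-1/13328)) = -64544/(43595/2268 + 6773/3332) = -64544/2868209/134946 = -64544*134946/2868209 = -8709954624/2868209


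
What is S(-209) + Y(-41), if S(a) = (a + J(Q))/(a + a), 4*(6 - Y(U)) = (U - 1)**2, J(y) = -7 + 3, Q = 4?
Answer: -181617/418 ≈ -434.49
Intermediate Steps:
J(y) = -4
Y(U) = 6 - (-1 + U)**2/4 (Y(U) = 6 - (U - 1)**2/4 = 6 - (-1 + U)**2/4)
S(a) = (-4 + a)/(2*a) (S(a) = (a - 4)/(a + a) = (-4 + a)/((2*a)) = (-4 + a)*(1/(2*a)) = (-4 + a)/(2*a))
S(-209) + Y(-41) = (1/2)*(-4 - 209)/(-209) + (6 - (-1 - 41)**2/4) = (1/2)*(-1/209)*(-213) + (6 - 1/4*(-42)**2) = 213/418 + (6 - 1/4*1764) = 213/418 + (6 - 441) = 213/418 - 435 = -181617/418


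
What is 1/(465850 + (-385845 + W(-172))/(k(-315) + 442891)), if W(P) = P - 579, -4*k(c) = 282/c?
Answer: 93007157/43327302903290 ≈ 2.1466e-6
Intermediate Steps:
k(c) = -141/(2*c)
W(P) = -579 + P
1/(465850 + (-385845 + W(-172))/(k(-315) + 442891)) = 1/(465850 + (-385845 + (-579 - 172))/(-141/2/(-315) + 442891)) = 1/(465850 + (-385845 - 751)/(-141/2*(-1/315) + 442891)) = 1/(465850 - 386596/(47/210 + 442891)) = 1/(465850 - 386596/93007157/210) = 1/(465850 - 386596*210/93007157) = 1/(465850 - 81185160/93007157) = 1/(43327302903290/93007157) = 93007157/43327302903290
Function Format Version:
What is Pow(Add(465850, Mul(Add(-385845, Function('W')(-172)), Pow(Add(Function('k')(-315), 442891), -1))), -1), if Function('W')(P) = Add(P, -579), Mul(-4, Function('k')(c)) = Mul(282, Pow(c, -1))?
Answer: Rational(93007157, 43327302903290) ≈ 2.1466e-6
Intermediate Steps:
Function('k')(c) = Mul(Rational(-141, 2), Pow(c, -1)) (Function('k')(c) = Mul(Rational(-1, 4), Mul(282, Pow(c, -1))) = Mul(Rational(-141, 2), Pow(c, -1)))
Function('W')(P) = Add(-579, P)
Pow(Add(465850, Mul(Add(-385845, Function('W')(-172)), Pow(Add(Function('k')(-315), 442891), -1))), -1) = Pow(Add(465850, Mul(Add(-385845, Add(-579, -172)), Pow(Add(Mul(Rational(-141, 2), Pow(-315, -1)), 442891), -1))), -1) = Pow(Add(465850, Mul(Add(-385845, -751), Pow(Add(Mul(Rational(-141, 2), Rational(-1, 315)), 442891), -1))), -1) = Pow(Add(465850, Mul(-386596, Pow(Add(Rational(47, 210), 442891), -1))), -1) = Pow(Add(465850, Mul(-386596, Pow(Rational(93007157, 210), -1))), -1) = Pow(Add(465850, Mul(-386596, Rational(210, 93007157))), -1) = Pow(Add(465850, Rational(-81185160, 93007157)), -1) = Pow(Rational(43327302903290, 93007157), -1) = Rational(93007157, 43327302903290)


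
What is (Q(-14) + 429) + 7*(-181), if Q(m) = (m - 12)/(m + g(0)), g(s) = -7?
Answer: -17572/21 ≈ -836.76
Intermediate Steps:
Q(m) = (-12 + m)/(-7 + m) (Q(m) = (m - 12)/(m - 7) = (-12 + m)/(-7 + m))
(Q(-14) + 429) + 7*(-181) = ((-12 - 14)/(-7 - 14) + 429) + 7*(-181) = (-26/(-21) + 429) - 1267 = (-1/21*(-26) + 429) - 1267 = (26/21 + 429) - 1267 = 9035/21 - 1267 = -17572/21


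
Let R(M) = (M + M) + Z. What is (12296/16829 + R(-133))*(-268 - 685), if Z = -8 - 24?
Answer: 4767616938/16829 ≈ 2.8330e+5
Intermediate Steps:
Z = -32
R(M) = -32 + 2*M (R(M) = (M + M) - 32 = 2*M - 32 = -32 + 2*M)
(12296/16829 + R(-133))*(-268 - 685) = (12296/16829 + (-32 + 2*(-133)))*(-268 - 685) = (12296*(1/16829) + (-32 - 266))*(-953) = (12296/16829 - 298)*(-953) = -5002746/16829*(-953) = 4767616938/16829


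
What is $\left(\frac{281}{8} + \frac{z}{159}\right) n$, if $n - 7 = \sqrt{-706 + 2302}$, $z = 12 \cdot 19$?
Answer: $\frac{108507}{424} + \frac{15501 \sqrt{399}}{212} \approx 1716.4$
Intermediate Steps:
$z = 228$
$n = 7 + 2 \sqrt{399}$ ($n = 7 + \sqrt{-706 + 2302} = 7 + \sqrt{1596} = 7 + 2 \sqrt{399} \approx 46.95$)
$\left(\frac{281}{8} + \frac{z}{159}\right) n = \left(\frac{281}{8} + \frac{228}{159}\right) \left(7 + 2 \sqrt{399}\right) = \left(281 \cdot \frac{1}{8} + 228 \cdot \frac{1}{159}\right) \left(7 + 2 \sqrt{399}\right) = \left(\frac{281}{8} + \frac{76}{53}\right) \left(7 + 2 \sqrt{399}\right) = \frac{15501 \left(7 + 2 \sqrt{399}\right)}{424} = \frac{108507}{424} + \frac{15501 \sqrt{399}}{212}$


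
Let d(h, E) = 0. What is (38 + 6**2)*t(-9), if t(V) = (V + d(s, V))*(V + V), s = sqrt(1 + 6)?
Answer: 11988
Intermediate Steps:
s = sqrt(7) ≈ 2.6458
t(V) = 2*V**2 (t(V) = (V + 0)*(V + V) = V*(2*V) = 2*V**2)
(38 + 6**2)*t(-9) = (38 + 6**2)*(2*(-9)**2) = (38 + 36)*(2*81) = 74*162 = 11988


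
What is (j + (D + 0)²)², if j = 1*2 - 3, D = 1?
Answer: 0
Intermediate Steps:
j = -1 (j = 2 - 3 = -1)
(j + (D + 0)²)² = (-1 + (1 + 0)²)² = (-1 + 1²)² = (-1 + 1)² = 0² = 0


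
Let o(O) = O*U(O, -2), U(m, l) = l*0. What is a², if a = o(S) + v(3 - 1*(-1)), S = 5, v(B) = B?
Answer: 16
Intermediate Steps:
U(m, l) = 0
o(O) = 0 (o(O) = O*0 = 0)
a = 4 (a = 0 + (3 - 1*(-1)) = 0 + (3 + 1) = 0 + 4 = 4)
a² = 4² = 16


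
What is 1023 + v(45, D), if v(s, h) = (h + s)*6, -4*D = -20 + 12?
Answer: 1305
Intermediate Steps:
D = 2 (D = -(-20 + 12)/4 = -¼*(-8) = 2)
v(s, h) = 6*h + 6*s
1023 + v(45, D) = 1023 + (6*2 + 6*45) = 1023 + (12 + 270) = 1023 + 282 = 1305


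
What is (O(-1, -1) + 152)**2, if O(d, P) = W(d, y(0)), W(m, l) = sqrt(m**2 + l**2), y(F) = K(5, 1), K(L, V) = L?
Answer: (152 + sqrt(26))**2 ≈ 24680.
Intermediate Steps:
y(F) = 5
W(m, l) = sqrt(l**2 + m**2)
O(d, P) = sqrt(25 + d**2) (O(d, P) = sqrt(5**2 + d**2) = sqrt(25 + d**2))
(O(-1, -1) + 152)**2 = (sqrt(25 + (-1)**2) + 152)**2 = (sqrt(25 + 1) + 152)**2 = (sqrt(26) + 152)**2 = (152 + sqrt(26))**2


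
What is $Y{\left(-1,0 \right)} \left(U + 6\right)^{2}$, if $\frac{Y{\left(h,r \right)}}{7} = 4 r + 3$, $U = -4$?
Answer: $84$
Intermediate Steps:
$Y{\left(h,r \right)} = 21 + 28 r$ ($Y{\left(h,r \right)} = 7 \left(4 r + 3\right) = 7 \left(3 + 4 r\right) = 21 + 28 r$)
$Y{\left(-1,0 \right)} \left(U + 6\right)^{2} = \left(21 + 28 \cdot 0\right) \left(-4 + 6\right)^{2} = \left(21 + 0\right) 2^{2} = 21 \cdot 4 = 84$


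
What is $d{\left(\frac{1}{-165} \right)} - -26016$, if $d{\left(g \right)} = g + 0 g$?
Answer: $\frac{4292639}{165} \approx 26016.0$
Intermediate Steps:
$d{\left(g \right)} = g$ ($d{\left(g \right)} = g + 0 = g$)
$d{\left(\frac{1}{-165} \right)} - -26016 = \frac{1}{-165} - -26016 = - \frac{1}{165} + 26016 = \frac{4292639}{165}$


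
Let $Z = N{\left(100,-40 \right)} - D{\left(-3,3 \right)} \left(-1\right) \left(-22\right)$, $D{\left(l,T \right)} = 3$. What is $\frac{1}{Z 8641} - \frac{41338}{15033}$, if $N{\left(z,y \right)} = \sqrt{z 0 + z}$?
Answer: $- \frac{20003307881}{7274408568} \approx -2.7498$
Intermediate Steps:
$N{\left(z,y \right)} = \sqrt{z}$ ($N{\left(z,y \right)} = \sqrt{0 + z} = \sqrt{z}$)
$Z = -56$ ($Z = \sqrt{100} - 3 \left(-1\right) \left(-22\right) = 10 - \left(-3\right) \left(-22\right) = 10 - 66 = -56$)
$\frac{1}{Z 8641} - \frac{41338}{15033} = \frac{1}{\left(-56\right) 8641} - \frac{41338}{15033} = \left(- \frac{1}{56}\right) \frac{1}{8641} - \frac{41338}{15033} = - \frac{1}{483896} - \frac{41338}{15033} = - \frac{20003307881}{7274408568}$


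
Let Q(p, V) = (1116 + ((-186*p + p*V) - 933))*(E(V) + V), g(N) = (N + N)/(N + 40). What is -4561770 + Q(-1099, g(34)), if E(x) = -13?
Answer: -9612190311/1369 ≈ -7.0213e+6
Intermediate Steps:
g(N) = 2*N/(40 + N) (g(N) = (2*N)/(40 + N) = 2*N/(40 + N))
Q(p, V) = (-13 + V)*(183 - 186*p + V*p) (Q(p, V) = (1116 + ((-186*p + p*V) - 933))*(-13 + V) = (1116 + ((-186*p + V*p) - 933))*(-13 + V) = (1116 + (-933 - 186*p + V*p))*(-13 + V) = (183 - 186*p + V*p)*(-13 + V) = (-13 + V)*(183 - 186*p + V*p))
-4561770 + Q(-1099, g(34)) = -4561770 + (-2379 + 183*(2*34/(40 + 34)) + 2418*(-1099) - 1099*4624/(40 + 34)² - 199*2*34/(40 + 34)*(-1099)) = -4561770 + (-2379 + 183*(2*34/74) - 2657382 - 1099*(2*34/74)² - 199*2*34/74*(-1099)) = -4561770 + (-2379 + 183*(2*34*(1/74)) - 2657382 - 1099*(2*34*(1/74))² - 199*2*34*(1/74)*(-1099)) = -4561770 + (-2379 + 183*(34/37) - 2657382 - 1099*(34/37)² - 199*34/37*(-1099)) = -4561770 + (-2379 + 6222/37 - 2657382 - 1099*1156/1369 + 7435834/37) = -4561770 + (-2379 + 6222/37 - 2657382 - 1270444/1369 + 7435834/37) = -4561770 - 3367127181/1369 = -9612190311/1369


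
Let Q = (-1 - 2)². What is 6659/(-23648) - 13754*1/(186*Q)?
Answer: -168200879/19793376 ≈ -8.4978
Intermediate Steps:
Q = 9 (Q = (-3)² = 9)
6659/(-23648) - 13754*1/(186*Q) = 6659/(-23648) - 13754/((9*6)*31) = 6659*(-1/23648) - 13754/(54*31) = -6659/23648 - 13754/1674 = -6659/23648 - 13754*1/1674 = -6659/23648 - 6877/837 = -168200879/19793376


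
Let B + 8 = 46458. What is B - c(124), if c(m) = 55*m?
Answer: 39630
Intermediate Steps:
B = 46450 (B = -8 + 46458 = 46450)
B - c(124) = 46450 - 55*124 = 46450 - 1*6820 = 46450 - 6820 = 39630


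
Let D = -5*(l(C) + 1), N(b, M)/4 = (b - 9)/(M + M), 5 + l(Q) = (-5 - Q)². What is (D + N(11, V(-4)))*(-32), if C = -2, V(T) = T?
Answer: 832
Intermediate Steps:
l(Q) = -5 + (-5 - Q)²
N(b, M) = 2*(-9 + b)/M (N(b, M) = 4*((b - 9)/(M + M)) = 4*((-9 + b)/((2*M))) = 4*((-9 + b)*(1/(2*M))) = 4*((-9 + b)/(2*M)) = 2*(-9 + b)/M)
D = -25 (D = -5*((-5 + (5 - 2)²) + 1) = -5*((-5 + 3²) + 1) = -5*((-5 + 9) + 1) = -5*(4 + 1) = -5*5 = -25)
(D + N(11, V(-4)))*(-32) = (-25 + 2*(-9 + 11)/(-4))*(-32) = (-25 + 2*(-¼)*2)*(-32) = (-25 - 1)*(-32) = -26*(-32) = 832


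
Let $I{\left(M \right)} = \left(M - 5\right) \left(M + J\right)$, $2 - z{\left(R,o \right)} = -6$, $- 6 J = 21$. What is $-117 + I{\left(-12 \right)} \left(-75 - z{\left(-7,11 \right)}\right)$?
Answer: $- \frac{43975}{2} \approx -21988.0$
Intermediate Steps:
$J = - \frac{7}{2}$ ($J = \left(- \frac{1}{6}\right) 21 = - \frac{7}{2} \approx -3.5$)
$z{\left(R,o \right)} = 8$ ($z{\left(R,o \right)} = 2 - -6 = 2 + 6 = 8$)
$I{\left(M \right)} = \left(-5 + M\right) \left(- \frac{7}{2} + M\right)$ ($I{\left(M \right)} = \left(M - 5\right) \left(M - \frac{7}{2}\right) = \left(-5 + M\right) \left(- \frac{7}{2} + M\right)$)
$-117 + I{\left(-12 \right)} \left(-75 - z{\left(-7,11 \right)}\right) = -117 + \left(\frac{35}{2} + \left(-12\right)^{2} - -102\right) \left(-75 - 8\right) = -117 + \left(\frac{35}{2} + 144 + 102\right) \left(-75 - 8\right) = -117 + \frac{527}{2} \left(-83\right) = -117 - \frac{43741}{2} = - \frac{43975}{2}$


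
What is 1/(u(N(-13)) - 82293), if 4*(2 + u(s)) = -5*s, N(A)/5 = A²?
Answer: -4/333405 ≈ -1.1997e-5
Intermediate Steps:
N(A) = 5*A²
u(s) = -2 - 5*s/4 (u(s) = -2 + (-5*s)/4 = -2 - 5*s/4)
1/(u(N(-13)) - 82293) = 1/((-2 - 25*(-13)²/4) - 82293) = 1/((-2 - 25*169/4) - 82293) = 1/((-2 - 5/4*845) - 82293) = 1/((-2 - 4225/4) - 82293) = 1/(-4233/4 - 82293) = 1/(-333405/4) = -4/333405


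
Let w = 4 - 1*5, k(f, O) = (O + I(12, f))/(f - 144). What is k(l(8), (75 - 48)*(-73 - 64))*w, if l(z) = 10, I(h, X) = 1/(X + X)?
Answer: -73979/2680 ≈ -27.604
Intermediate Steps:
I(h, X) = 1/(2*X)
k(f, O) = (O + 1/(2*f))/(-144 + f) (k(f, O) = (O + 1/(2*f))/(f - 144) = (O + 1/(2*f))/(-144 + f))
w = -1 (w = 4 - 5 = -1)
k(l(8), (75 - 48)*(-73 - 64))*w = ((½ + ((75 - 48)*(-73 - 64))*10)/(10*(-144 + 10)))*(-1) = ((⅒)*(½ + (27*(-137))*10)/(-134))*(-1) = ((⅒)*(-1/134)*(½ - 3699*10))*(-1) = ((⅒)*(-1/134)*(½ - 36990))*(-1) = ((⅒)*(-1/134)*(-73979/2))*(-1) = (73979/2680)*(-1) = -73979/2680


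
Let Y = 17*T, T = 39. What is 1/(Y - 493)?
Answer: 1/170 ≈ 0.0058824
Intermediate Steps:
Y = 663 (Y = 17*39 = 663)
1/(Y - 493) = 1/(663 - 493) = 1/170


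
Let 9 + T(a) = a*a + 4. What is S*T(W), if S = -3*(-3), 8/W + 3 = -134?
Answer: -844029/18769 ≈ -44.969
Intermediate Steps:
W = -8/137 (W = 8/(-3 - 134) = 8/(-137) = 8*(-1/137) = -8/137 ≈ -0.058394)
T(a) = -5 + a² (T(a) = -9 + (a*a + 4) = -9 + (a² + 4) = -9 + (4 + a²) = -5 + a²)
S = 9
S*T(W) = 9*(-5 + (-8/137)²) = 9*(-5 + 64/18769) = 9*(-93781/18769) = -844029/18769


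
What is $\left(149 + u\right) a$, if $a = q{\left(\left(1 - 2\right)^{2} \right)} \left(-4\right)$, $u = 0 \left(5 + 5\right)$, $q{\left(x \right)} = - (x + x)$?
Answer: $1192$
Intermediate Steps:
$q{\left(x \right)} = - 2 x$
$u = 0$ ($u = 0 \cdot 10 = 0$)
$a = 8$ ($a = - 2 \left(1 - 2\right)^{2} \left(-4\right) = - 2 \left(-1\right)^{2} \left(-4\right) = \left(-2\right) 1 \left(-4\right) = \left(-2\right) \left(-4\right) = 8$)
$\left(149 + u\right) a = \left(149 + 0\right) 8 = 149 \cdot 8 = 1192$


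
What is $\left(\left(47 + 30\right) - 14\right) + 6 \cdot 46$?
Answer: $339$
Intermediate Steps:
$\left(\left(47 + 30\right) - 14\right) + 6 \cdot 46 = \left(77 - 14\right) + 276 = 63 + 276 = 339$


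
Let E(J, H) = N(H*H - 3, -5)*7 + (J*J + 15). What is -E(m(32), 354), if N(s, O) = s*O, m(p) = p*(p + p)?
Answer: 191636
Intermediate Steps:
m(p) = 2*p**2 (m(p) = p*(2*p) = 2*p**2)
N(s, O) = O*s
E(J, H) = 120 + J**2 - 35*H**2 (E(J, H) = -5*(H*H - 3)*7 + (J*J + 15) = -5*(H**2 - 3)*7 + (J**2 + 15) = -5*(-3 + H**2)*7 + (15 + J**2) = (15 - 5*H**2)*7 + (15 + J**2) = (105 - 35*H**2) + (15 + J**2) = 120 + J**2 - 35*H**2)
-E(m(32), 354) = -(120 + (2*32**2)**2 - 35*354**2) = -(120 + (2*1024)**2 - 35*125316) = -(120 + 2048**2 - 4386060) = -(120 + 4194304 - 4386060) = -1*(-191636) = 191636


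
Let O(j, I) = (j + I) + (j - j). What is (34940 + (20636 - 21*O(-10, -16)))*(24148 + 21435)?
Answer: 2558209126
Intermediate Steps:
O(j, I) = I + j (O(j, I) = (I + j) + 0 = I + j)
(34940 + (20636 - 21*O(-10, -16)))*(24148 + 21435) = (34940 + (20636 - 21*(-16 - 10)))*(24148 + 21435) = (34940 + (20636 - 21*(-26)))*45583 = (34940 + (20636 + 546))*45583 = (34940 + 21182)*45583 = 56122*45583 = 2558209126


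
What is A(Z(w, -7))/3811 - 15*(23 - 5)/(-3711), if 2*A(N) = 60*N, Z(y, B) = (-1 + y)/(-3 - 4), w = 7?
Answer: 2178270/32999449 ≈ 0.066009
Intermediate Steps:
Z(y, B) = 1/7 - y/7 (Z(y, B) = (-1 + y)/(-7) = (-1 + y)*(-1/7) = 1/7 - y/7)
A(N) = 30*N (A(N) = (60*N)/2 = 30*N)
A(Z(w, -7))/3811 - 15*(23 - 5)/(-3711) = (30*(1/7 - 1/7*7))/3811 - 15*(23 - 5)/(-3711) = (30*(1/7 - 1))*(1/3811) - 15*18*(-1/3711) = (30*(-6/7))*(1/3811) - 270*(-1/3711) = -180/7*1/3811 + 90/1237 = -180/26677 + 90/1237 = 2178270/32999449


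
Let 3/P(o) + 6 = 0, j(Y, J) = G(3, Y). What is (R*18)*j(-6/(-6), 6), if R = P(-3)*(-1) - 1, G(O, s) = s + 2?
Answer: -27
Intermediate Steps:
G(O, s) = 2 + s
j(Y, J) = 2 + Y
P(o) = -½ (P(o) = 3/(-6 + 0) = 3/(-6) = 3*(-⅙) = -½)
R = -½ (R = -½*(-1) - 1 = ½ - 1 = -½ ≈ -0.50000)
(R*18)*j(-6/(-6), 6) = (-½*18)*(2 - 6/(-6)) = -9*(2 - 6*(-⅙)) = -9*(2 + 1) = -9*3 = -27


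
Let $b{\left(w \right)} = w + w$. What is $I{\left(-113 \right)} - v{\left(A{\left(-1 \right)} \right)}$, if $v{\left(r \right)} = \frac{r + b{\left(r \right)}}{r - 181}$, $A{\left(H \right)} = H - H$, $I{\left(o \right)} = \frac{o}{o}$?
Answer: $1$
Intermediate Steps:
$I{\left(o \right)} = 1$
$b{\left(w \right)} = 2 w$
$A{\left(H \right)} = 0$
$v{\left(r \right)} = \frac{3 r}{-181 + r}$ ($v{\left(r \right)} = \frac{r + 2 r}{r - 181} = \frac{3 r}{-181 + r}$)
$I{\left(-113 \right)} - v{\left(A{\left(-1 \right)} \right)} = 1 - 3 \cdot 0 \frac{1}{-181 + 0} = 1 - 3 \cdot 0 \frac{1}{-181} = 1 - 3 \cdot 0 \left(- \frac{1}{181}\right) = 1 - 0 = 1 + 0 = 1$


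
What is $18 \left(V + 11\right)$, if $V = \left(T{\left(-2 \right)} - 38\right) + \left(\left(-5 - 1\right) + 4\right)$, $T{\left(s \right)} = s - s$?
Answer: $-522$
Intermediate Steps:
$T{\left(s \right)} = 0$
$V = -40$ ($V = \left(0 - 38\right) + \left(\left(-5 - 1\right) + 4\right) = -38 + \left(\left(-5 - 1\right) + 4\right) = -38 + \left(-6 + 4\right) = -38 - 2 = -40$)
$18 \left(V + 11\right) = 18 \left(-40 + 11\right) = 18 \left(-29\right) = -522$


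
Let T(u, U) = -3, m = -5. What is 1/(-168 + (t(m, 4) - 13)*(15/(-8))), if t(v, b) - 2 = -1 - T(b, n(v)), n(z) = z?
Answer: -8/1209 ≈ -0.0066170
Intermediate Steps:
t(v, b) = 4 (t(v, b) = 2 + (-1 - 1*(-3)) = 2 + (-1 + 3) = 2 + 2 = 4)
1/(-168 + (t(m, 4) - 13)*(15/(-8))) = 1/(-168 + (4 - 13)*(15/(-8))) = 1/(-168 - 135*(-1)/8) = 1/(-168 - 9*(-15/8)) = 1/(-168 + 135/8) = 1/(-1209/8) = -8/1209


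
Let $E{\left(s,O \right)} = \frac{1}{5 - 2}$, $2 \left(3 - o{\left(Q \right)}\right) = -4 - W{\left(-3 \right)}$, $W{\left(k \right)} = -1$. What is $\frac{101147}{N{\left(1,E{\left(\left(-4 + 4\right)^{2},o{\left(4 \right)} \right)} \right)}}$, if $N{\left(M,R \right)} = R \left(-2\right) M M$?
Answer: $- \frac{303441}{2} \approx -1.5172 \cdot 10^{5}$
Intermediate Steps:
$o{\left(Q \right)} = \frac{9}{2}$ ($o{\left(Q \right)} = 3 - \frac{-4 - -1}{2} = 3 - \frac{-4 + 1}{2} = 3 - - \frac{3}{2} = 3 + \frac{3}{2} = \frac{9}{2}$)
$E{\left(s,O \right)} = \frac{1}{3}$
$N{\left(M,R \right)} = - 2 R M^{2}$ ($N{\left(M,R \right)} = - 2 R M M = - 2 M R M = - 2 R M^{2}$)
$\frac{101147}{N{\left(1,E{\left(\left(-4 + 4\right)^{2},o{\left(4 \right)} \right)} \right)}} = \frac{101147}{\left(-2\right) \frac{1}{3} \cdot 1^{2}} = \frac{101147}{\left(-2\right) \frac{1}{3} \cdot 1} = \frac{101147}{- \frac{2}{3}} = 101147 \left(- \frac{3}{2}\right) = - \frac{303441}{2}$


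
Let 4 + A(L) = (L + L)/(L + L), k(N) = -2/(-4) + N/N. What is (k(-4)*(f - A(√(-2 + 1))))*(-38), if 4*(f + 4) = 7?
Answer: -171/4 ≈ -42.750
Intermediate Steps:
k(N) = 3/2 (k(N) = -2*(-¼) + 1 = ½ + 1 = 3/2)
A(L) = -3 (A(L) = -4 + (L + L)/(L + L) = -4 + (2*L)/((2*L)) = -4 + (2*L)*(1/(2*L)) = -4 + 1 = -3)
f = -9/4 (f = -4 + (¼)*7 = -4 + 7/4 = -9/4 ≈ -2.2500)
(k(-4)*(f - A(√(-2 + 1))))*(-38) = (3*(-9/4 - 1*(-3))/2)*(-38) = (3*(-9/4 + 3)/2)*(-38) = ((3/2)*(¾))*(-38) = (9/8)*(-38) = -171/4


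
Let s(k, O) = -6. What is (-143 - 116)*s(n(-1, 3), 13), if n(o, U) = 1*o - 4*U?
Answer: 1554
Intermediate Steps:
n(o, U) = o - 4*U
(-143 - 116)*s(n(-1, 3), 13) = (-143 - 116)*(-6) = -259*(-6) = 1554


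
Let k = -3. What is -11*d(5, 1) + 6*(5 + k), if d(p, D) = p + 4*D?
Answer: -87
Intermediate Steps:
-11*d(5, 1) + 6*(5 + k) = -11*(5 + 4*1) + 6*(5 - 3) = -11*(5 + 4) + 6*2 = -11*9 + 12 = -99 + 12 = -87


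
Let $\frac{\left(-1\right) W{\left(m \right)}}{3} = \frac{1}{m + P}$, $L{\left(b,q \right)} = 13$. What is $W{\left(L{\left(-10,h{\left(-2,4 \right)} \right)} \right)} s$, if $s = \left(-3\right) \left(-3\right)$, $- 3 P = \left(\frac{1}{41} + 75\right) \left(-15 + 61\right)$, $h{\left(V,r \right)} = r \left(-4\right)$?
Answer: $\frac{3321}{139897} \approx 0.023739$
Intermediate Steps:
$h{\left(V,r \right)} = - 4 r$
$P = - \frac{141496}{123}$ ($P = - \frac{\left(\frac{1}{41} + 75\right) \left(-15 + 61\right)}{3} = - \frac{\left(\frac{1}{41} + 75\right) 46}{3} = - \frac{\frac{3076}{41} \cdot 46}{3} = \left(- \frac{1}{3}\right) \frac{141496}{41} = - \frac{141496}{123} \approx -1150.4$)
$s = 9$
$W{\left(m \right)} = - \frac{3}{- \frac{141496}{123} + m}$ ($W{\left(m \right)} = - \frac{3}{m - \frac{141496}{123}} = - \frac{3}{- \frac{141496}{123} + m}$)
$W{\left(L{\left(-10,h{\left(-2,4 \right)} \right)} \right)} s = - \frac{369}{-141496 + 123 \cdot 13} \cdot 9 = - \frac{369}{-141496 + 1599} \cdot 9 = - \frac{369}{-139897} \cdot 9 = \left(-369\right) \left(- \frac{1}{139897}\right) 9 = \frac{369}{139897} \cdot 9 = \frac{3321}{139897}$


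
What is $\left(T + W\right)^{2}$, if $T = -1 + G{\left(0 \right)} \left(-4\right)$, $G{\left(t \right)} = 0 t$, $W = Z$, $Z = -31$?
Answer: $1024$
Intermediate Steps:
$W = -31$
$G{\left(t \right)} = 0$
$T = -1$ ($T = -1 + 0 \left(-4\right) = -1 + 0 = -1$)
$\left(T + W\right)^{2} = \left(-1 - 31\right)^{2} = \left(-32\right)^{2} = 1024$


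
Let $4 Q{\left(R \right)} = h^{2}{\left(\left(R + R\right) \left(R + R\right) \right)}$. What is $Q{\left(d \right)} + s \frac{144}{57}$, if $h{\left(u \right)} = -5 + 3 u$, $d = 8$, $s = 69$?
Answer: $\frac{11074459}{76} \approx 1.4572 \cdot 10^{5}$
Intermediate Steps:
$Q{\left(R \right)} = \frac{\left(-5 + 12 R^{2}\right)^{2}}{4}$ ($Q{\left(R \right)} = \frac{\left(-5 + 3 \left(R + R\right) \left(R + R\right)\right)^{2}}{4} = \frac{\left(-5 + 3 \cdot 2 R 2 R\right)^{2}}{4} = \frac{\left(-5 + 3 \cdot 4 R^{2}\right)^{2}}{4} = \frac{\left(-5 + 12 R^{2}\right)^{2}}{4}$)
$Q{\left(d \right)} + s \frac{144}{57} = \frac{\left(-5 + 12 \cdot 8^{2}\right)^{2}}{4} + 69 \cdot \frac{144}{57} = \frac{\left(-5 + 12 \cdot 64\right)^{2}}{4} + 69 \cdot 144 \cdot \frac{1}{57} = \frac{\left(-5 + 768\right)^{2}}{4} + 69 \cdot \frac{48}{19} = \frac{763^{2}}{4} + \frac{3312}{19} = \frac{1}{4} \cdot 582169 + \frac{3312}{19} = \frac{582169}{4} + \frac{3312}{19} = \frac{11074459}{76}$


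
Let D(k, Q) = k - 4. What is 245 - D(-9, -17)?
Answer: 258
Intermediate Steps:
D(k, Q) = -4 + k
245 - D(-9, -17) = 245 - (-4 - 9) = 245 - 1*(-13) = 245 + 13 = 258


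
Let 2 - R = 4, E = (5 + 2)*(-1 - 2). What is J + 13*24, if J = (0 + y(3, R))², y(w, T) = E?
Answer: 753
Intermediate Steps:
E = -21 (E = 7*(-3) = -21)
R = -2 (R = 2 - 1*4 = 2 - 4 = -2)
y(w, T) = -21
J = 441 (J = (0 - 21)² = (-21)² = 441)
J + 13*24 = 441 + 13*24 = 441 + 312 = 753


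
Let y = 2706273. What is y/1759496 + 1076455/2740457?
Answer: 9310443053441/4821823129672 ≈ 1.9309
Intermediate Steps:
y/1759496 + 1076455/2740457 = 2706273/1759496 + 1076455/2740457 = 9310443053441/4821823129672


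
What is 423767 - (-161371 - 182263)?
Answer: 767401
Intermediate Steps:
423767 - (-161371 - 182263) = 423767 - 1*(-343634) = 423767 + 343634 = 767401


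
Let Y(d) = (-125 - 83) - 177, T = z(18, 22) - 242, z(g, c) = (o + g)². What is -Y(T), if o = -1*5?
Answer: 385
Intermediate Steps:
o = -5
z(g, c) = (-5 + g)²
T = -73 (T = (-5 + 18)² - 242 = 13² - 242 = 169 - 242 = -73)
Y(d) = -385 (Y(d) = -208 - 177 = -385)
-Y(T) = -1*(-385) = 385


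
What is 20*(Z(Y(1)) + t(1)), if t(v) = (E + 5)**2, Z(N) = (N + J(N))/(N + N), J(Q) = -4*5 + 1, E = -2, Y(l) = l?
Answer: 0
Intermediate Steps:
J(Q) = -19 (J(Q) = -20 + 1 = -19)
Z(N) = (-19 + N)/(2*N) (Z(N) = (N - 19)/(N + N) = (-19 + N)/((2*N)) = (-19 + N)*(1/(2*N)) = (-19 + N)/(2*N))
t(v) = 9 (t(v) = (-2 + 5)**2 = 3**2 = 9)
20*(Z(Y(1)) + t(1)) = 20*((1/2)*(-19 + 1)/1 + 9) = 20*((1/2)*1*(-18) + 9) = 20*(-9 + 9) = 20*0 = 0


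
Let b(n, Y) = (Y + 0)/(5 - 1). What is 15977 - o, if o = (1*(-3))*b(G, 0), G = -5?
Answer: 15977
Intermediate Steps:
b(n, Y) = Y/4
o = 0 (o = (1*(-3))*((¼)*0) = -3*0 = 0)
15977 - o = 15977 - 1*0 = 15977 + 0 = 15977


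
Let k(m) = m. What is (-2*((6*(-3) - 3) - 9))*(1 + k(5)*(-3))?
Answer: -840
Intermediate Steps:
(-2*((6*(-3) - 3) - 9))*(1 + k(5)*(-3)) = (-2*((6*(-3) - 3) - 9))*(1 + 5*(-3)) = (-2*((-18 - 3) - 9))*(1 - 15) = -2*(-21 - 9)*(-14) = -2*(-30)*(-14) = 60*(-14) = -840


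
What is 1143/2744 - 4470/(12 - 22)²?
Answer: -607569/13720 ≈ -44.283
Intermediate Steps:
1143/2744 - 4470/(12 - 22)² = 1143*(1/2744) - 4470/((-10)²) = 1143/2744 - 4470/100 = 1143/2744 - 4470*1/100 = 1143/2744 - 447/10 = -607569/13720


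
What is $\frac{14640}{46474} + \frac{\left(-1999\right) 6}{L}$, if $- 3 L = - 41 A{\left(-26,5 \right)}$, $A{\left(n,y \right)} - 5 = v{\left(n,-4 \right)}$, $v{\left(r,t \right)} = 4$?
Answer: $- \frac{92601406}{952717} \approx -97.197$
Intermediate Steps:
$A{\left(n,y \right)} = 9$ ($A{\left(n,y \right)} = 5 + 4 = 9$)
$L = 123$ ($L = - \frac{\left(-41\right) 9}{3} = \left(- \frac{1}{3}\right) \left(-369\right) = 123$)
$\frac{14640}{46474} + \frac{\left(-1999\right) 6}{L} = \frac{14640}{46474} + \frac{\left(-1999\right) 6}{123} = 14640 \cdot \frac{1}{46474} - \frac{3998}{41} = \frac{7320}{23237} - \frac{3998}{41} = - \frac{92601406}{952717}$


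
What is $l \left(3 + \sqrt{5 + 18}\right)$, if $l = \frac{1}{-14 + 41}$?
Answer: $\frac{1}{9} + \frac{\sqrt{23}}{27} \approx 0.28873$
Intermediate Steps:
$l = \frac{1}{27} \approx 0.037037$
$l \left(3 + \sqrt{5 + 18}\right) = \frac{3 + \sqrt{5 + 18}}{27} = \frac{3 + \sqrt{23}}{27} = \frac{1}{9} + \frac{\sqrt{23}}{27}$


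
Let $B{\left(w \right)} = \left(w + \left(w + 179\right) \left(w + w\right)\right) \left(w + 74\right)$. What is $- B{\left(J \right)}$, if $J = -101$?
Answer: $-428139$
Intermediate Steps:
$B{\left(w \right)} = \left(74 + w\right) \left(w + 2 w \left(179 + w\right)\right)$ ($B{\left(w \right)} = \left(w + \left(179 + w\right) 2 w\right) \left(74 + w\right) = \left(w + 2 w \left(179 + w\right)\right) \left(74 + w\right) = \left(74 + w\right) \left(w + 2 w \left(179 + w\right)\right)$)
$- B{\left(J \right)} = - \left(-101\right) \left(26566 + 2 \left(-101\right)^{2} + 507 \left(-101\right)\right) = - \left(-101\right) \left(26566 + 2 \cdot 10201 - 51207\right) = - \left(-101\right) \left(26566 + 20402 - 51207\right) = - \left(-101\right) \left(-4239\right) = \left(-1\right) 428139 = -428139$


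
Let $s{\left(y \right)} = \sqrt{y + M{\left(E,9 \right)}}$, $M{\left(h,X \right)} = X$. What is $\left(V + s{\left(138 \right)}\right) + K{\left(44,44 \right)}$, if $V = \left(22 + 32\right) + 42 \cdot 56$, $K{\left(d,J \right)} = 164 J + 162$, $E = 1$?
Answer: $9784 + 7 \sqrt{3} \approx 9796.1$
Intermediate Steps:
$s{\left(y \right)} = \sqrt{9 + y}$ ($s{\left(y \right)} = \sqrt{y + 9} = \sqrt{9 + y}$)
$K{\left(d,J \right)} = 162 + 164 J$
$V = 2406$ ($V = 54 + 2352 = 2406$)
$\left(V + s{\left(138 \right)}\right) + K{\left(44,44 \right)} = \left(2406 + \sqrt{9 + 138}\right) + \left(162 + 164 \cdot 44\right) = \left(2406 + \sqrt{147}\right) + \left(162 + 7216\right) = \left(2406 + 7 \sqrt{3}\right) + 7378 = 9784 + 7 \sqrt{3}$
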